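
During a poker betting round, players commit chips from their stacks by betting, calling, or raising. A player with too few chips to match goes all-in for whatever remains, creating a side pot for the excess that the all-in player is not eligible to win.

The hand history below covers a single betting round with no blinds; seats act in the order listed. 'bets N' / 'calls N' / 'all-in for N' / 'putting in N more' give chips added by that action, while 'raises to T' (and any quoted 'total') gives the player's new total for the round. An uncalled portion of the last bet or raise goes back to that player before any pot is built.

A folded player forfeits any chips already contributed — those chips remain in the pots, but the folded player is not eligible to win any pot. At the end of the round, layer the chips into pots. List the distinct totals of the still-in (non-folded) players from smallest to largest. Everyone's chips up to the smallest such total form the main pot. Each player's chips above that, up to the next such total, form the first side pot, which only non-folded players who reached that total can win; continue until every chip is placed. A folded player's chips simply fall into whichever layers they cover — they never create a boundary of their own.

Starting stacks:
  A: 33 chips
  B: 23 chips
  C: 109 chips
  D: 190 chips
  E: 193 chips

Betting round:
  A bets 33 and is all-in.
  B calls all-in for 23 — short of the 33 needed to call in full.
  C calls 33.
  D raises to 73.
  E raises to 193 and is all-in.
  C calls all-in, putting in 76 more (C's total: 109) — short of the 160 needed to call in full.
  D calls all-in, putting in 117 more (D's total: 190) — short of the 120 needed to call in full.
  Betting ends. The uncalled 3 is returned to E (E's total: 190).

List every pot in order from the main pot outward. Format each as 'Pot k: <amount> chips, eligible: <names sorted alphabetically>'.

Contributions (after 3 returned to E): A=33, B=23, C=109, D=190, E=190
Pot levels (distinct totals of non-folded players): 23, 33, 109, 190
Layer 1-23: 23 each from A, B, C, D, E = 23*5 = 115 chips; eligible A, B, C, D, E
Layer 24-33: 10 each from A, C, D, E = 10*4 = 40 chips; eligible A, C, D, E
Layer 34-109: 76 each from C, D, E = 76*3 = 228 chips; eligible C, D, E
Layer 110-190: 81 each from D, E = 81*2 = 162 chips; eligible D, E

Pot 1: 115 chips, eligible: A, B, C, D, E
Pot 2: 40 chips, eligible: A, C, D, E
Pot 3: 228 chips, eligible: C, D, E
Pot 4: 162 chips, eligible: D, E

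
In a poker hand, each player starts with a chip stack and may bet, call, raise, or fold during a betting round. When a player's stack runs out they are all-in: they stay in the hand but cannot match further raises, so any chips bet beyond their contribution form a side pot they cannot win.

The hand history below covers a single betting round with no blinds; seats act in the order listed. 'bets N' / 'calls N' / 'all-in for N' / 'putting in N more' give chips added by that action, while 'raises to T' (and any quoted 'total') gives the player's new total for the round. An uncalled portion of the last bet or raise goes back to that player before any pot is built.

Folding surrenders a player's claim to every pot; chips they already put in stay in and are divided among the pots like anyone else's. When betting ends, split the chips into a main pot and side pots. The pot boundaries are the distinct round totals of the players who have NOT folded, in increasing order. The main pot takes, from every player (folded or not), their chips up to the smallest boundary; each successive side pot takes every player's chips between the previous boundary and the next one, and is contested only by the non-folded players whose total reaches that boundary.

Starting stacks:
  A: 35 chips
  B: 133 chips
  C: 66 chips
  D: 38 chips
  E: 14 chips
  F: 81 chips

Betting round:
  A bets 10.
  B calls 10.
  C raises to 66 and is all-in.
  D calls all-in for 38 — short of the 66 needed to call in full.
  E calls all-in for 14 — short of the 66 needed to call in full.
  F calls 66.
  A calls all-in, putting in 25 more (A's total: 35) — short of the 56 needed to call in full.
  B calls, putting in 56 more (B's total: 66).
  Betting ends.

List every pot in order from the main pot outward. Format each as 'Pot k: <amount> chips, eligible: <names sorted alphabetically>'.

Pot 1: 84 chips, eligible: A, B, C, D, E, F
Pot 2: 105 chips, eligible: A, B, C, D, F
Pot 3: 12 chips, eligible: B, C, D, F
Pot 4: 84 chips, eligible: B, C, F

Derivation:
Contributions: A=35, B=66, C=66, D=38, E=14, F=66
Pot levels (distinct totals of non-folded players): 14, 35, 38, 66
Layer 1-14: 14 each from A, B, C, D, E, F = 14*6 = 84 chips; eligible A, B, C, D, E, F
Layer 15-35: 21 each from A, B, C, D, F = 21*5 = 105 chips; eligible A, B, C, D, F
Layer 36-38: 3 each from B, C, D, F = 3*4 = 12 chips; eligible B, C, D, F
Layer 39-66: 28 each from B, C, F = 28*3 = 84 chips; eligible B, C, F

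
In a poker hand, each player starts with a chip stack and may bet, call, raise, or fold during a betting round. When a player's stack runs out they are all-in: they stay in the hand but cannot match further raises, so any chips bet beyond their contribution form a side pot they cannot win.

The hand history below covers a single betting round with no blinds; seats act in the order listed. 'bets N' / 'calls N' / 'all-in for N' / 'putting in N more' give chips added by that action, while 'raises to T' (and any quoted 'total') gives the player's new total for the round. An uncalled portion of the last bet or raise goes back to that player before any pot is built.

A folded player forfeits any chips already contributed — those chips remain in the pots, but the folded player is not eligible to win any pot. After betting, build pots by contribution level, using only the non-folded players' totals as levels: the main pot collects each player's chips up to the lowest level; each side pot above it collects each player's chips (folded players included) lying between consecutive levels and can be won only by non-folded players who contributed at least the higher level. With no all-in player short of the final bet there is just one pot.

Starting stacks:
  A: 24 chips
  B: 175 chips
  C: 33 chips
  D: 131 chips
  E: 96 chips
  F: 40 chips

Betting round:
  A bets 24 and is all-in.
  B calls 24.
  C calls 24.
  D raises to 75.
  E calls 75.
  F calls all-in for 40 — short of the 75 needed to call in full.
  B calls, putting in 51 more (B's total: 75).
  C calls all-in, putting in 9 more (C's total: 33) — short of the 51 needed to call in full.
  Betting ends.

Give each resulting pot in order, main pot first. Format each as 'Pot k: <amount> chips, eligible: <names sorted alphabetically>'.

Pot 1: 144 chips, eligible: A, B, C, D, E, F
Pot 2: 45 chips, eligible: B, C, D, E, F
Pot 3: 28 chips, eligible: B, D, E, F
Pot 4: 105 chips, eligible: B, D, E

Derivation:
Contributions: A=24, B=75, C=33, D=75, E=75, F=40
Pot levels (distinct totals of non-folded players): 24, 33, 40, 75
Layer 1-24: 24 each from A, B, C, D, E, F = 24*6 = 144 chips; eligible A, B, C, D, E, F
Layer 25-33: 9 each from B, C, D, E, F = 9*5 = 45 chips; eligible B, C, D, E, F
Layer 34-40: 7 each from B, D, E, F = 7*4 = 28 chips; eligible B, D, E, F
Layer 41-75: 35 each from B, D, E = 35*3 = 105 chips; eligible B, D, E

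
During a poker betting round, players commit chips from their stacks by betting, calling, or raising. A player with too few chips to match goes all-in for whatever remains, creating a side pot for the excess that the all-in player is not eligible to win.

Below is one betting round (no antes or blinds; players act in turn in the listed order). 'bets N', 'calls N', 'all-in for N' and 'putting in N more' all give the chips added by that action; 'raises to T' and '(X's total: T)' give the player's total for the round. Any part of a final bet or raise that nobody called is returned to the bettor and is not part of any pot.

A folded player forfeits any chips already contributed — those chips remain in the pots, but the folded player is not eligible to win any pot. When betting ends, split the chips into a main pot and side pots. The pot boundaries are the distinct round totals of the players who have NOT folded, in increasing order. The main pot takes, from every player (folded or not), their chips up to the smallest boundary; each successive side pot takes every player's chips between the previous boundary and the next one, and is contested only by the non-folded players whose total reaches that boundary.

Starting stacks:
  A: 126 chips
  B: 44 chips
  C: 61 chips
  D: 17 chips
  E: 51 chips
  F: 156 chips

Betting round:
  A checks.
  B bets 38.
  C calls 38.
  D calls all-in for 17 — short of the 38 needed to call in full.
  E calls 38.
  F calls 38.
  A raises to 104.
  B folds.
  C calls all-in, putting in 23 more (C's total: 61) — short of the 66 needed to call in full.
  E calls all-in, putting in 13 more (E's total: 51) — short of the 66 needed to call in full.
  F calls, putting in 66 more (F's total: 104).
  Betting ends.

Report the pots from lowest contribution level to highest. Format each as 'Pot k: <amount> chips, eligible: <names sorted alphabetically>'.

Pot 1: 102 chips, eligible: A, C, D, E, F
Pot 2: 157 chips, eligible: A, C, E, F
Pot 3: 30 chips, eligible: A, C, F
Pot 4: 86 chips, eligible: A, F

Derivation:
Contributions: A=104, B=38, C=61, D=17, E=51, F=104
Folded: B
Pot levels (distinct totals of non-folded players): 17, 51, 61, 104
Layer 1-17: 17 each from A, B, C, D, E, F = 17*6 = 102 chips; eligible A, C, D, E, F
Layer 18-51: A 34 + B 21 + C 34 + E 34 + F 34 = 157 chips; eligible A, C, E, F
Layer 52-61: 10 each from A, C, F = 10*3 = 30 chips; eligible A, C, F
Layer 62-104: 43 each from A, F = 43*2 = 86 chips; eligible A, F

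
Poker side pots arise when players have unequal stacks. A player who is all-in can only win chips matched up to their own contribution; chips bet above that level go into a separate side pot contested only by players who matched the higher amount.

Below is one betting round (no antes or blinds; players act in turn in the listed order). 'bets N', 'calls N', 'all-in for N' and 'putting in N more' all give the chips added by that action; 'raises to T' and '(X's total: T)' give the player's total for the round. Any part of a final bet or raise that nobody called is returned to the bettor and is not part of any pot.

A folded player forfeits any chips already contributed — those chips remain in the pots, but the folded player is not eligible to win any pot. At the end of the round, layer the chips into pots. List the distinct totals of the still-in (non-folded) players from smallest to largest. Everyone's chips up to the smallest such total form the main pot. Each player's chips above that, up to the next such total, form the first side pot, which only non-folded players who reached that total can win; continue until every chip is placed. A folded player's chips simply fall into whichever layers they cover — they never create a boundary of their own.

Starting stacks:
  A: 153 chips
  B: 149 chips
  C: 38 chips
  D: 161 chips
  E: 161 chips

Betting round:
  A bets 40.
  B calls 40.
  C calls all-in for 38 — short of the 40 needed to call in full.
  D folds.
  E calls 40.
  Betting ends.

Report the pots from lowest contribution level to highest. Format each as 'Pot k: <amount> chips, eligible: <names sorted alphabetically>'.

Contributions: A=40, B=40, C=38, E=40
Folded: D
Pot levels (distinct totals of non-folded players): 38, 40
Layer 1-38: 38 each from A, B, C, E = 38*4 = 152 chips; eligible A, B, C, E
Layer 39-40: 2 each from A, B, E = 2*3 = 6 chips; eligible A, B, E

Pot 1: 152 chips, eligible: A, B, C, E
Pot 2: 6 chips, eligible: A, B, E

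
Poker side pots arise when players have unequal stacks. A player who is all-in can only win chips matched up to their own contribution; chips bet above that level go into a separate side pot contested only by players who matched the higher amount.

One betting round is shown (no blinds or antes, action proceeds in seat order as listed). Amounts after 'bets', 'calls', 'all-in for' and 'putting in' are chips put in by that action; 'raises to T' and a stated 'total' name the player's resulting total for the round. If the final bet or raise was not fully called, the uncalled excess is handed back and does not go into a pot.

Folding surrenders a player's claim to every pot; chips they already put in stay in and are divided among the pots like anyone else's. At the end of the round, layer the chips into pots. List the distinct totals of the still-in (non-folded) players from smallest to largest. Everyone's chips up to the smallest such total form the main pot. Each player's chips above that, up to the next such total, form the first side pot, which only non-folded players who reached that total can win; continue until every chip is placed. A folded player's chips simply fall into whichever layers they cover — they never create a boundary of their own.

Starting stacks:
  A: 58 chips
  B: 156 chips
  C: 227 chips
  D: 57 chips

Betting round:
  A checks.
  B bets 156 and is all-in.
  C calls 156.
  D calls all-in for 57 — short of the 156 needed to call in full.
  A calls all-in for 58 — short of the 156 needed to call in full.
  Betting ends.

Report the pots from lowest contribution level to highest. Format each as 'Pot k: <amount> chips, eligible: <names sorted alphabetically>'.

Contributions: A=58, B=156, C=156, D=57
Pot levels (distinct totals of non-folded players): 57, 58, 156
Layer 1-57: 57 each from A, B, C, D = 57*4 = 228 chips; eligible A, B, C, D
Layer 58-58: 1 each from A, B, C = 1*3 = 3 chips; eligible A, B, C
Layer 59-156: 98 each from B, C = 98*2 = 196 chips; eligible B, C

Pot 1: 228 chips, eligible: A, B, C, D
Pot 2: 3 chips, eligible: A, B, C
Pot 3: 196 chips, eligible: B, C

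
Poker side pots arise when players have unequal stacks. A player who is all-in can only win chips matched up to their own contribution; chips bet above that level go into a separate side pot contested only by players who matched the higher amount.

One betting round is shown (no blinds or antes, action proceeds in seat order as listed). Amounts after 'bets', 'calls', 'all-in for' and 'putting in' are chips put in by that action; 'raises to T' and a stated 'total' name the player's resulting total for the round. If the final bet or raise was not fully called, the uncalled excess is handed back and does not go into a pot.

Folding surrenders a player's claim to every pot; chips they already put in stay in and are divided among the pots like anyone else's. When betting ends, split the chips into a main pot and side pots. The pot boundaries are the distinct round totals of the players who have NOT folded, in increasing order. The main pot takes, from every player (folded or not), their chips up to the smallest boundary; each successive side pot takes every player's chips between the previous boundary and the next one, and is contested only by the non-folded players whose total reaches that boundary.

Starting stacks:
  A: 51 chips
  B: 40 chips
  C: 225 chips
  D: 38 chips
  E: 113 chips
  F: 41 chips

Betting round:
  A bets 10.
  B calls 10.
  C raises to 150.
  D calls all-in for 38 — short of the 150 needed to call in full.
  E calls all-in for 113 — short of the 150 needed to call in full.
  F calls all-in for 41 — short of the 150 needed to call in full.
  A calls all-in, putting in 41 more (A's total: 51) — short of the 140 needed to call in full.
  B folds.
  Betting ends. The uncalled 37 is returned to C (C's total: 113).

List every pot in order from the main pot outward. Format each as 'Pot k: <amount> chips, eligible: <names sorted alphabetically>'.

Pot 1: 200 chips, eligible: A, C, D, E, F
Pot 2: 12 chips, eligible: A, C, E, F
Pot 3: 30 chips, eligible: A, C, E
Pot 4: 124 chips, eligible: C, E

Derivation:
Contributions (after 37 returned to C): A=51, B=10, C=113, D=38, E=113, F=41
Folded: B
Pot levels (distinct totals of non-folded players): 38, 41, 51, 113
Layer 1-38: A 38 + B 10 + C 38 + D 38 + E 38 + F 38 = 200 chips; eligible A, C, D, E, F
Layer 39-41: 3 each from A, C, E, F = 3*4 = 12 chips; eligible A, C, E, F
Layer 42-51: 10 each from A, C, E = 10*3 = 30 chips; eligible A, C, E
Layer 52-113: 62 each from C, E = 62*2 = 124 chips; eligible C, E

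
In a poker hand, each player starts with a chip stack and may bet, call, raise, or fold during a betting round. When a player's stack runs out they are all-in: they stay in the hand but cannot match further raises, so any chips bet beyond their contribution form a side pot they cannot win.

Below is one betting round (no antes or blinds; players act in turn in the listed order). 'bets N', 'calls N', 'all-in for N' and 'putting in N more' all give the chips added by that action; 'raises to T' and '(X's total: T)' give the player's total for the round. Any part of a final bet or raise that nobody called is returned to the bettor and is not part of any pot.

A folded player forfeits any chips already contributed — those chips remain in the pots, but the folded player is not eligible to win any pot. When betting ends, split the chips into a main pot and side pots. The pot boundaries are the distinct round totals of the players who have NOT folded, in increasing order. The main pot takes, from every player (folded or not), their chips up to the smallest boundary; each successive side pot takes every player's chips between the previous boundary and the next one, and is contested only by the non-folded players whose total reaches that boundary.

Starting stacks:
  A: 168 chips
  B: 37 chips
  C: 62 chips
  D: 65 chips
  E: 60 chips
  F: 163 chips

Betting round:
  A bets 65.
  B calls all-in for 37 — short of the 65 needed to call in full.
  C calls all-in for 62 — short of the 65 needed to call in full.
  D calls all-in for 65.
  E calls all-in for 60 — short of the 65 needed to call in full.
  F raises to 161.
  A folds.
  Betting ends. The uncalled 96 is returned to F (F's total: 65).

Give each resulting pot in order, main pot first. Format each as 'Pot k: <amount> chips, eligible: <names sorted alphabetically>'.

Contributions (after 96 returned to F): A=65, B=37, C=62, D=65, E=60, F=65
Folded: A
Pot levels (distinct totals of non-folded players): 37, 60, 62, 65
Layer 1-37: 37 each from A, B, C, D, E, F = 37*6 = 222 chips; eligible B, C, D, E, F
Layer 38-60: 23 each from A, C, D, E, F = 23*5 = 115 chips; eligible C, D, E, F
Layer 61-62: 2 each from A, C, D, F = 2*4 = 8 chips; eligible C, D, F
Layer 63-65: 3 each from A, D, F = 3*3 = 9 chips; eligible D, F

Pot 1: 222 chips, eligible: B, C, D, E, F
Pot 2: 115 chips, eligible: C, D, E, F
Pot 3: 8 chips, eligible: C, D, F
Pot 4: 9 chips, eligible: D, F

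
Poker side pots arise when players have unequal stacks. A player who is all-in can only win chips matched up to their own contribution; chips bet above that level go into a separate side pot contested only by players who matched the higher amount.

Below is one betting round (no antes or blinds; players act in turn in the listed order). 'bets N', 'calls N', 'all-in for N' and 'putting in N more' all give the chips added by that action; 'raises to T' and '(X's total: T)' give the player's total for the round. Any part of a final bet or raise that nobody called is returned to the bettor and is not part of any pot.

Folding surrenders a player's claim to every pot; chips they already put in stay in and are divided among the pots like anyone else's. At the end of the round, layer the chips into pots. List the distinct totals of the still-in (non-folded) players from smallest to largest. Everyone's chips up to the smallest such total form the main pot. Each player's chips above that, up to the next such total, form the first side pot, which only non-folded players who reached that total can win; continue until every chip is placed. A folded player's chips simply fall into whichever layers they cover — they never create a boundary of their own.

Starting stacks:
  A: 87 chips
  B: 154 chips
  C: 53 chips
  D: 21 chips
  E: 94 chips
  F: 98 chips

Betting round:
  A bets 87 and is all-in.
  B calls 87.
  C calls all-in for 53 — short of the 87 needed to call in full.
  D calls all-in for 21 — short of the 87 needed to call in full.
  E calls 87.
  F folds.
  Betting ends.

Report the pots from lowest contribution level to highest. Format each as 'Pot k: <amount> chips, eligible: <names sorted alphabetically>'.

Contributions: A=87, B=87, C=53, D=21, E=87
Folded: F
Pot levels (distinct totals of non-folded players): 21, 53, 87
Layer 1-21: 21 each from A, B, C, D, E = 21*5 = 105 chips; eligible A, B, C, D, E
Layer 22-53: 32 each from A, B, C, E = 32*4 = 128 chips; eligible A, B, C, E
Layer 54-87: 34 each from A, B, E = 34*3 = 102 chips; eligible A, B, E

Pot 1: 105 chips, eligible: A, B, C, D, E
Pot 2: 128 chips, eligible: A, B, C, E
Pot 3: 102 chips, eligible: A, B, E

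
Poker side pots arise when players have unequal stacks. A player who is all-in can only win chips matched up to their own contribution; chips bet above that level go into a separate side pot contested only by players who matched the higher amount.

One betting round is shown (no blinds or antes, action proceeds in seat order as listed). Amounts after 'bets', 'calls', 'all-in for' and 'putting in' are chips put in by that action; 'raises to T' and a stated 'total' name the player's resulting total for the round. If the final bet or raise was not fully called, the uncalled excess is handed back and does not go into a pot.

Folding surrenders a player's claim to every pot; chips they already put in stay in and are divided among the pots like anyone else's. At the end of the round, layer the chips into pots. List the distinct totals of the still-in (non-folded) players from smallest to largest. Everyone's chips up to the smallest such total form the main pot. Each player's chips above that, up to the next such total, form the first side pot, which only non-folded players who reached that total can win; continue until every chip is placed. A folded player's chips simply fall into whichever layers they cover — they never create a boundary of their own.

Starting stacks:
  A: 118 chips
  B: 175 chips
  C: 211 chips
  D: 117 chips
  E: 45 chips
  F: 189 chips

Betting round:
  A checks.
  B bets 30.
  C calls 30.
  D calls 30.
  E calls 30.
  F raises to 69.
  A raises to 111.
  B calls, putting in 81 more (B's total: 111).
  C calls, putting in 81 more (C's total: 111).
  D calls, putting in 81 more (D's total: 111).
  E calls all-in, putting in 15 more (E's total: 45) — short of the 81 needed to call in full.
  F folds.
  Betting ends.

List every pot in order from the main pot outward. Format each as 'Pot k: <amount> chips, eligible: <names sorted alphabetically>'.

Contributions: A=111, B=111, C=111, D=111, E=45, F=69
Folded: F
Pot levels (distinct totals of non-folded players): 45, 111
Layer 1-45: 45 each from A, B, C, D, E, F = 45*6 = 270 chips; eligible A, B, C, D, E
Layer 46-111: A 66 + B 66 + C 66 + D 66 + F 24 = 288 chips; eligible A, B, C, D

Pot 1: 270 chips, eligible: A, B, C, D, E
Pot 2: 288 chips, eligible: A, B, C, D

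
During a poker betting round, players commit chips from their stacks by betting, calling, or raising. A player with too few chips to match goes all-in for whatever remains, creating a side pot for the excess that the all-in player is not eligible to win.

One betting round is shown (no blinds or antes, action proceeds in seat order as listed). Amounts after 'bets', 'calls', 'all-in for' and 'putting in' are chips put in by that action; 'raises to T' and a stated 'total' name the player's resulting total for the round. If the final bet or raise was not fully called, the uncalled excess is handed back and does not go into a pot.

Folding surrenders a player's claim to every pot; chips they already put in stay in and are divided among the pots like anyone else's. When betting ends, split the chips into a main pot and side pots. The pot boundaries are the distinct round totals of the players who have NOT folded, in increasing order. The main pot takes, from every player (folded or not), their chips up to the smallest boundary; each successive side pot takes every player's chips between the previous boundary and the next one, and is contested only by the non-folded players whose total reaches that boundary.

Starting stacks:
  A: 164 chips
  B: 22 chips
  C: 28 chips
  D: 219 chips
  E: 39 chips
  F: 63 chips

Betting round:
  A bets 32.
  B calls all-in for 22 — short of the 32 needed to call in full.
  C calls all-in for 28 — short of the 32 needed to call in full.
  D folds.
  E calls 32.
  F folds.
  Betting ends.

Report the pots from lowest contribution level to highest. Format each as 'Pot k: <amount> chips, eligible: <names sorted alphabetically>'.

Pot 1: 88 chips, eligible: A, B, C, E
Pot 2: 18 chips, eligible: A, C, E
Pot 3: 8 chips, eligible: A, E

Derivation:
Contributions: A=32, B=22, C=28, E=32
Folded: D, F
Pot levels (distinct totals of non-folded players): 22, 28, 32
Layer 1-22: 22 each from A, B, C, E = 22*4 = 88 chips; eligible A, B, C, E
Layer 23-28: 6 each from A, C, E = 6*3 = 18 chips; eligible A, C, E
Layer 29-32: 4 each from A, E = 4*2 = 8 chips; eligible A, E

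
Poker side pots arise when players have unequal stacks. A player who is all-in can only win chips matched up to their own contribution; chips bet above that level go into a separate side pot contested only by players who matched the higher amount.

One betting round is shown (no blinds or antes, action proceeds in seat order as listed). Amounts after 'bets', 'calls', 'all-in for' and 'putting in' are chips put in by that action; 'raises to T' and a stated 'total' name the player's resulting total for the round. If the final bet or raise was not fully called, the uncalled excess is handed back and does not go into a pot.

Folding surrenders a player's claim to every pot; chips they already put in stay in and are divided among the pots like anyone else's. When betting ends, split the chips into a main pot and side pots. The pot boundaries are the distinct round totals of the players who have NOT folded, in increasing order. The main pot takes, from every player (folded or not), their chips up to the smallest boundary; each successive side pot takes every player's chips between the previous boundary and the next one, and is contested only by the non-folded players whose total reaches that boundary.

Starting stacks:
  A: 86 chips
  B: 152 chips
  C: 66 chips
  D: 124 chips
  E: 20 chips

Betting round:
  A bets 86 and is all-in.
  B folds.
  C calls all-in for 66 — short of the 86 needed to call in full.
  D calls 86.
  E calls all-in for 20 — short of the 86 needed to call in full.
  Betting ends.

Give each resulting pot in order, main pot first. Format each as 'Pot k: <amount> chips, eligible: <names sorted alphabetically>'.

Pot 1: 80 chips, eligible: A, C, D, E
Pot 2: 138 chips, eligible: A, C, D
Pot 3: 40 chips, eligible: A, D

Derivation:
Contributions: A=86, C=66, D=86, E=20
Folded: B
Pot levels (distinct totals of non-folded players): 20, 66, 86
Layer 1-20: 20 each from A, C, D, E = 20*4 = 80 chips; eligible A, C, D, E
Layer 21-66: 46 each from A, C, D = 46*3 = 138 chips; eligible A, C, D
Layer 67-86: 20 each from A, D = 20*2 = 40 chips; eligible A, D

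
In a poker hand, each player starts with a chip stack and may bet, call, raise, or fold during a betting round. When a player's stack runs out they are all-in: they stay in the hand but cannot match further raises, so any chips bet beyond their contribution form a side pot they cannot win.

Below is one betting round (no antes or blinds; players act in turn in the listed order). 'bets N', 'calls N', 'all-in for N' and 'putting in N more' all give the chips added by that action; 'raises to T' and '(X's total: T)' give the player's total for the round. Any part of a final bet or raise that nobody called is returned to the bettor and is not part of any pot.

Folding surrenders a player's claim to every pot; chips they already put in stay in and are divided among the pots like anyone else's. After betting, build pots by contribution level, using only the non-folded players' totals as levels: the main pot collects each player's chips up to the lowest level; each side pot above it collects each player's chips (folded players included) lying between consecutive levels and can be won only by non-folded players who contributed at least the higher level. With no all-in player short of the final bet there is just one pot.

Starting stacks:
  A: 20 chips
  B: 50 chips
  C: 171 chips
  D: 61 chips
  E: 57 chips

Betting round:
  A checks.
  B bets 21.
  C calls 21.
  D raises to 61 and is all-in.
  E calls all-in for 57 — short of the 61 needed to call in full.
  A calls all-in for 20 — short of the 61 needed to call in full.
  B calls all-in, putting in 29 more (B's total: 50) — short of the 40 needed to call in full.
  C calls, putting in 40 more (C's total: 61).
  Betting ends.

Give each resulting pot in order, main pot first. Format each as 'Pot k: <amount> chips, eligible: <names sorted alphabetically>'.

Contributions: A=20, B=50, C=61, D=61, E=57
Pot levels (distinct totals of non-folded players): 20, 50, 57, 61
Layer 1-20: 20 each from A, B, C, D, E = 20*5 = 100 chips; eligible A, B, C, D, E
Layer 21-50: 30 each from B, C, D, E = 30*4 = 120 chips; eligible B, C, D, E
Layer 51-57: 7 each from C, D, E = 7*3 = 21 chips; eligible C, D, E
Layer 58-61: 4 each from C, D = 4*2 = 8 chips; eligible C, D

Pot 1: 100 chips, eligible: A, B, C, D, E
Pot 2: 120 chips, eligible: B, C, D, E
Pot 3: 21 chips, eligible: C, D, E
Pot 4: 8 chips, eligible: C, D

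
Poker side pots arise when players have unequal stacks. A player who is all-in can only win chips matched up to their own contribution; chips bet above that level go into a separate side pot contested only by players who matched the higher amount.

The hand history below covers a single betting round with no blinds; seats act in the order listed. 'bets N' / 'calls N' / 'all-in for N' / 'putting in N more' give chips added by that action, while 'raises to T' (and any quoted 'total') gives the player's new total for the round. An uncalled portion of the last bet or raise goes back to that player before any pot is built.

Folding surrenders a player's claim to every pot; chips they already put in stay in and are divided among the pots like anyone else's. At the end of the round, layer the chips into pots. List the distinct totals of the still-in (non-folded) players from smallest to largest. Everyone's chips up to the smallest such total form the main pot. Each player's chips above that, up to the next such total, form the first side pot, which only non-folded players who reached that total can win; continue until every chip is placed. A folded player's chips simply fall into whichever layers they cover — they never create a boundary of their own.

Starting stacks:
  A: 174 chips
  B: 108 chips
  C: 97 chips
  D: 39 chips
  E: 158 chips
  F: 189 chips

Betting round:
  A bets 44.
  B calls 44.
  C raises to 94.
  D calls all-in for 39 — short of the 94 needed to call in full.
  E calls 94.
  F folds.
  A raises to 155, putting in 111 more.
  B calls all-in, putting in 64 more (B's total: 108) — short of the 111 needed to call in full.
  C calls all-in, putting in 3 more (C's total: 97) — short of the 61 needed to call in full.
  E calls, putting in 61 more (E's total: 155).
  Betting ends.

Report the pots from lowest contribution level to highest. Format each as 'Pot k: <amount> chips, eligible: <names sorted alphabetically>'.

Contributions: A=155, B=108, C=97, D=39, E=155
Folded: F
Pot levels (distinct totals of non-folded players): 39, 97, 108, 155
Layer 1-39: 39 each from A, B, C, D, E = 39*5 = 195 chips; eligible A, B, C, D, E
Layer 40-97: 58 each from A, B, C, E = 58*4 = 232 chips; eligible A, B, C, E
Layer 98-108: 11 each from A, B, E = 11*3 = 33 chips; eligible A, B, E
Layer 109-155: 47 each from A, E = 47*2 = 94 chips; eligible A, E

Pot 1: 195 chips, eligible: A, B, C, D, E
Pot 2: 232 chips, eligible: A, B, C, E
Pot 3: 33 chips, eligible: A, B, E
Pot 4: 94 chips, eligible: A, E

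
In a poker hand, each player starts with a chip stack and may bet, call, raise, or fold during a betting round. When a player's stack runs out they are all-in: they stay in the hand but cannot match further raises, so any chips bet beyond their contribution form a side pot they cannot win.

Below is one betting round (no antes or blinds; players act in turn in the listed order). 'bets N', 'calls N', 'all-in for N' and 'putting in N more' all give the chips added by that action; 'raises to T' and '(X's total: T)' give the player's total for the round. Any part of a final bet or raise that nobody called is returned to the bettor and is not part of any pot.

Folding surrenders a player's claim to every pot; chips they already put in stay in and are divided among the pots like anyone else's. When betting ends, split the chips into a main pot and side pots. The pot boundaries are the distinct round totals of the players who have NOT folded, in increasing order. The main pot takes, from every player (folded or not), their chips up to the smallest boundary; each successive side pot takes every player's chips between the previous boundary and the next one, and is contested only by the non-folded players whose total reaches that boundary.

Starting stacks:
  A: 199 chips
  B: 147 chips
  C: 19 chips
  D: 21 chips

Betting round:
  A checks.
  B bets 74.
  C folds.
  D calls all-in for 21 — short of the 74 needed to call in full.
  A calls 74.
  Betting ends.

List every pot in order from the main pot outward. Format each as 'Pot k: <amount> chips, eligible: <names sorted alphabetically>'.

Contributions: A=74, B=74, D=21
Folded: C
Pot levels (distinct totals of non-folded players): 21, 74
Layer 1-21: 21 each from A, B, D = 21*3 = 63 chips; eligible A, B, D
Layer 22-74: 53 each from A, B = 53*2 = 106 chips; eligible A, B

Pot 1: 63 chips, eligible: A, B, D
Pot 2: 106 chips, eligible: A, B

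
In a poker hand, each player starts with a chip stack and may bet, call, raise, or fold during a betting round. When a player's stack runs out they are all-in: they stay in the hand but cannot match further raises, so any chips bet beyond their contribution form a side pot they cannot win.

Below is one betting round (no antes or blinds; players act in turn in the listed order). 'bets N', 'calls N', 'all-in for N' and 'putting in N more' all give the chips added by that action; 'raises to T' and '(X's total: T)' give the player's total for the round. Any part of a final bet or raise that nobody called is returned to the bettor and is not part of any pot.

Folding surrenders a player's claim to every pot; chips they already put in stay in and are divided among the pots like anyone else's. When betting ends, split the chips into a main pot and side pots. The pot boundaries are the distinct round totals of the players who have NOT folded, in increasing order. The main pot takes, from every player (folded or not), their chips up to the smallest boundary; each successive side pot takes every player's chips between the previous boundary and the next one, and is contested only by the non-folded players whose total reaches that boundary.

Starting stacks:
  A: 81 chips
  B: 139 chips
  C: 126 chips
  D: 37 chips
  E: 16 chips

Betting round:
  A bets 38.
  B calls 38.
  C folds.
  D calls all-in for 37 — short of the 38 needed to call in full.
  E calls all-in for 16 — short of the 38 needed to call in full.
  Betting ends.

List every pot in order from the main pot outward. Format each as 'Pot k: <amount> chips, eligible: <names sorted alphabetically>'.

Pot 1: 64 chips, eligible: A, B, D, E
Pot 2: 63 chips, eligible: A, B, D
Pot 3: 2 chips, eligible: A, B

Derivation:
Contributions: A=38, B=38, D=37, E=16
Folded: C
Pot levels (distinct totals of non-folded players): 16, 37, 38
Layer 1-16: 16 each from A, B, D, E = 16*4 = 64 chips; eligible A, B, D, E
Layer 17-37: 21 each from A, B, D = 21*3 = 63 chips; eligible A, B, D
Layer 38-38: 1 each from A, B = 1*2 = 2 chips; eligible A, B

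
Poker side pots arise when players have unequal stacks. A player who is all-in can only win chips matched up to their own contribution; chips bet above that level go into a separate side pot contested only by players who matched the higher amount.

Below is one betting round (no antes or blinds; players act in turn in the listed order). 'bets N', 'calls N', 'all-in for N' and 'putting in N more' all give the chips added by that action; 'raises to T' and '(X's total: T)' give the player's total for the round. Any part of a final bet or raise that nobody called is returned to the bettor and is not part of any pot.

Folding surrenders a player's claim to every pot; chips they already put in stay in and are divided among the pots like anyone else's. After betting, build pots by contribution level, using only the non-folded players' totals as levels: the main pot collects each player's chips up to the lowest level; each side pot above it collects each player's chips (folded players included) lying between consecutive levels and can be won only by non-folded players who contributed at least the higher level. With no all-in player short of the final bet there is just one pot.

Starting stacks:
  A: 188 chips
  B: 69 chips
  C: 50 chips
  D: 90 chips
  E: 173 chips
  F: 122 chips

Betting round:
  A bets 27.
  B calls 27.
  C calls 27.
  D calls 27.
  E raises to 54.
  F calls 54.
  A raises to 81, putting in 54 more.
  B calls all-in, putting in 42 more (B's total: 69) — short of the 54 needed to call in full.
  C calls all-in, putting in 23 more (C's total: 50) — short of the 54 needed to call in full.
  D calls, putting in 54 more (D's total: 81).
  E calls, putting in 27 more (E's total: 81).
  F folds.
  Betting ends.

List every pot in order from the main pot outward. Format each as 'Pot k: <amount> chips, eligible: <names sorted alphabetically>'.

Pot 1: 300 chips, eligible: A, B, C, D, E
Pot 2: 80 chips, eligible: A, B, D, E
Pot 3: 36 chips, eligible: A, D, E

Derivation:
Contributions: A=81, B=69, C=50, D=81, E=81, F=54
Folded: F
Pot levels (distinct totals of non-folded players): 50, 69, 81
Layer 1-50: 50 each from A, B, C, D, E, F = 50*6 = 300 chips; eligible A, B, C, D, E
Layer 51-69: A 19 + B 19 + D 19 + E 19 + F 4 = 80 chips; eligible A, B, D, E
Layer 70-81: 12 each from A, D, E = 12*3 = 36 chips; eligible A, D, E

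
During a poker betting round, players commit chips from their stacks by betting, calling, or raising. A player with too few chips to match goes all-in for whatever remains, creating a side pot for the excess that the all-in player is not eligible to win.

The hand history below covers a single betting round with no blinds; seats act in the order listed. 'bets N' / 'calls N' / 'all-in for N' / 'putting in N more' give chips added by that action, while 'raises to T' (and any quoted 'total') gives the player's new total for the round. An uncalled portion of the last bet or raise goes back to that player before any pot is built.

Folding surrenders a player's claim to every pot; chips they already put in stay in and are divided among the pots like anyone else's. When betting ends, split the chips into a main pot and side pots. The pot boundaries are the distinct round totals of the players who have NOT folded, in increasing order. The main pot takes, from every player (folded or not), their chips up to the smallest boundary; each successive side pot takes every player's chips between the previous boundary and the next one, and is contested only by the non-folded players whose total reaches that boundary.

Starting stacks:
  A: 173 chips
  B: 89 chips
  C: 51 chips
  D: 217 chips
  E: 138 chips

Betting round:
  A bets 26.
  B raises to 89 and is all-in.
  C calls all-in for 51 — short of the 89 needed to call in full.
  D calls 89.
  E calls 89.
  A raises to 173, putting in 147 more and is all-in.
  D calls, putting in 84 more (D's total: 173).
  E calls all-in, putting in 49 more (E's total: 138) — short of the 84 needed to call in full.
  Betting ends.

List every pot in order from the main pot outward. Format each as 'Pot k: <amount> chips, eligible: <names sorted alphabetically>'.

Contributions: A=173, B=89, C=51, D=173, E=138
Pot levels (distinct totals of non-folded players): 51, 89, 138, 173
Layer 1-51: 51 each from A, B, C, D, E = 51*5 = 255 chips; eligible A, B, C, D, E
Layer 52-89: 38 each from A, B, D, E = 38*4 = 152 chips; eligible A, B, D, E
Layer 90-138: 49 each from A, D, E = 49*3 = 147 chips; eligible A, D, E
Layer 139-173: 35 each from A, D = 35*2 = 70 chips; eligible A, D

Pot 1: 255 chips, eligible: A, B, C, D, E
Pot 2: 152 chips, eligible: A, B, D, E
Pot 3: 147 chips, eligible: A, D, E
Pot 4: 70 chips, eligible: A, D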